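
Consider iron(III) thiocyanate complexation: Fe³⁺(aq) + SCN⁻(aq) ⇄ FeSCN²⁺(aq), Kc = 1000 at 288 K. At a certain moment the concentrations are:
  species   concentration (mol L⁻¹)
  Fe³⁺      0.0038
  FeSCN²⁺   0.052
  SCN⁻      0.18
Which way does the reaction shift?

toward products

Qc = [FeSCN²⁺] / ([Fe³⁺]·[SCN⁻]) = (0.052) / ((0.0038)·(0.18)) = 76
Qc = 76 < Kc = 1000, so the forward reaction proceeds.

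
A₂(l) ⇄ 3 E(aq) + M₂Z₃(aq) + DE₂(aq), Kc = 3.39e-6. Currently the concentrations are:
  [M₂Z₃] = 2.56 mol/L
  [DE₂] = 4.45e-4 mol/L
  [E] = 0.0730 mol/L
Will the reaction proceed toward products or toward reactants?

to the right

(A₂ is a pure liquid — omitted from Qc.)
Qc = [E]³·[M₂Z₃]·[DE₂] = (0.0730)³·(2.56)·(4.45e-4) = 4.43e-7
Qc = 4.43e-7 < Kc = 3.39e-6, so the forward reaction proceeds.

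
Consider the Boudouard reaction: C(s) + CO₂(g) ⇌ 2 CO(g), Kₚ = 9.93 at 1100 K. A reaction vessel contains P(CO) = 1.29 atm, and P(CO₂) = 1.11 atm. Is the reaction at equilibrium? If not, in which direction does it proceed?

forward (toward products)

(C is a pure solid — omitted from Qₚ.)
Qₚ = P(CO)² / P(CO₂) = (1.29)² / (1.11) = 1.50
Qₚ = 1.50 < Kₚ = 9.93, so the forward reaction proceeds.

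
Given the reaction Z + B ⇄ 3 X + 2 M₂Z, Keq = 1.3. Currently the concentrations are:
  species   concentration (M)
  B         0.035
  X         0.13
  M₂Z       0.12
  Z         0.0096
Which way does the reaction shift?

Q = [X]³·[M₂Z]² / ([Z]·[B]) = (0.13)³·(0.12)² / ((0.0096)·(0.035)) = 0.094
Q = 0.094 < Keq = 1.3, so the forward reaction proceeds.

toward products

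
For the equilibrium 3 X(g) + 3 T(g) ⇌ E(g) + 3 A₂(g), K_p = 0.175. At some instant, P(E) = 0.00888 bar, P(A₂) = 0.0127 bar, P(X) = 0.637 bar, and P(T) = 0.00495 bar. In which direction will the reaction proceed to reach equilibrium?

Q_p = P(E)·P(A₂)³ / (P(X)³·P(T)³) = (0.00888)·(0.0127)³ / ((0.637)³·(0.00495)³) = 0.580
Q_p = 0.580 > K_p = 0.175, so the reverse reaction proceeds.

toward reactants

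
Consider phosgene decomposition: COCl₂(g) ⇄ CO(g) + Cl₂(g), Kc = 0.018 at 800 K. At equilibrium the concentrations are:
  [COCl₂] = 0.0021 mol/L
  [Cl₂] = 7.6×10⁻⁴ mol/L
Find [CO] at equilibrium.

[CO] = 0.050 mol/L

At equilibrium, Kc = [CO]·[Cl₂] / [COCl₂] = 0.018.
([CO])·(7.6×10⁻⁴) / (0.0021) = 0.018
[CO] = 0.0497 = 0.050 mol/L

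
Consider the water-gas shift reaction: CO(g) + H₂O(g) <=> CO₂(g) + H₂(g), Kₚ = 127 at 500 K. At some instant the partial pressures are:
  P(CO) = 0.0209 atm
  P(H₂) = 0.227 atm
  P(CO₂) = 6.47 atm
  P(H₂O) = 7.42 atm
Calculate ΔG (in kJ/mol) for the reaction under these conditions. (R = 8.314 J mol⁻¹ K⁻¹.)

Qₚ = P(CO₂)·P(H₂) / (P(CO)·P(H₂O)) = (6.47)·(0.227) / ((0.0209)·(7.42)) = 9.47
ΔG = RT ln(Qₚ/Kₚ) = (8.314 J mol⁻¹ K⁻¹)(500 K) × ln(9.47/127)
   = (4.157 kJ/mol)(-2.596) = -10.8 kJ/mol
ΔG < 0, so the forward reaction is spontaneous (proceeds forward).

ΔG = -10.8 kJ/mol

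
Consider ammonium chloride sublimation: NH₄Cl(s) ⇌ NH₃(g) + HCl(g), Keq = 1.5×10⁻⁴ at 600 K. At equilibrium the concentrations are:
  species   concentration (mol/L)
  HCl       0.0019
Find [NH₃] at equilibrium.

(NH₄Cl is a pure solid — omitted from Keq.)
At equilibrium, Keq = [NH₃]·[HCl] = 1.5×10⁻⁴.
([NH₃])·(0.0019) = 1.5×10⁻⁴
[NH₃] = 0.0789 = 0.079 mol/L

[NH₃] = 0.079 mol/L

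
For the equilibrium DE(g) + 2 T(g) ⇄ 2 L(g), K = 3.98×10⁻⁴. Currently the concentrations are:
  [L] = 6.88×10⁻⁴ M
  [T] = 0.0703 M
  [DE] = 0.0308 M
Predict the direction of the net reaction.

to the left

Q = [L]² / ([DE]·[T]²) = (6.88×10⁻⁴)² / ((0.0308)·(0.0703)²) = 0.00311
Q = 0.00311 > K = 3.98×10⁻⁴, so the reverse reaction proceeds.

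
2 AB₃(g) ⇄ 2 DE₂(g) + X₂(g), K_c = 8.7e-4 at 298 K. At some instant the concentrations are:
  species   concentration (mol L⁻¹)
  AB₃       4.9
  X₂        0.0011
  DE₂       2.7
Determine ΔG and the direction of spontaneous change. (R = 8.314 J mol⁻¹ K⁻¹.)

ΔG = -2.37 kJ/mol; the forward reaction is spontaneous

Q_c = [DE₂]²·[X₂] / [AB₃]² = (2.7)²·(0.0011) / (4.9)² = 3.34e-4
ΔG = RT ln(Q_c/K_c) = (8.314 J mol⁻¹ K⁻¹)(298 K) × ln(3.34e-4/8.7e-4)
   = (2.478 kJ/mol)(-0.9574) = -2.37 kJ/mol
ΔG < 0, so the forward reaction is spontaneous (proceeds forward).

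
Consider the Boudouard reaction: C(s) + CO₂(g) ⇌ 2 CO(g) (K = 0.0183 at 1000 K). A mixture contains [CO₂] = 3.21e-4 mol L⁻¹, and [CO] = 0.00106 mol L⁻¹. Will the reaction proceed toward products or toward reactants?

to the right

(C is a pure solid — omitted from Q.)
Q = [CO]² / [CO₂] = (0.00106)² / (3.21e-4) = 0.00350
Q = 0.00350 < K = 0.0183, so the forward reaction proceeds.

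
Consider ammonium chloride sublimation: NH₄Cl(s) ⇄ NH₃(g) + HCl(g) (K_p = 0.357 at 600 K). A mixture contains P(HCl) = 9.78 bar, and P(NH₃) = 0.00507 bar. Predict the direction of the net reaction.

(NH₄Cl is a pure solid — omitted from Q_p.)
Q_p = P(NH₃)·P(HCl) = (0.00507)·(9.78) = 0.0496
Q_p = 0.0496 < K_p = 0.357, so the forward reaction proceeds.

to the right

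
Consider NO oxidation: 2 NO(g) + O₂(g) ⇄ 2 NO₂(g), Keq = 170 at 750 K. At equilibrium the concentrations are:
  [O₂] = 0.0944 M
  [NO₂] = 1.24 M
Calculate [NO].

[NO] = 0.310 M

At equilibrium, Keq = [NO₂]² / ([NO]²·[O₂]) = 170.
(1.24)² / (([NO])²·(0.0944)) = 170
[NO]² = 0.0958 ⇒ [NO] = 0.310 M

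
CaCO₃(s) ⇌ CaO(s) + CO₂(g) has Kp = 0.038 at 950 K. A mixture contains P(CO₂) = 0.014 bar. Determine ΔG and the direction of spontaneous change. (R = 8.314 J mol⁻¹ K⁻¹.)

(CaCO₃, CaO are pure solids — omitted from Qp.)
Qp = P(CO₂) = 0.0140
ΔG = RT ln(Qp/Kp) = (8.314 J mol⁻¹ K⁻¹)(950 K) × ln(0.0140/0.038)
   = (7.898 kJ/mol)(-0.9985) = -7.89 kJ/mol
ΔG < 0, so the forward reaction is spontaneous (proceeds forward).

ΔG = -7.89 kJ/mol; the forward reaction is spontaneous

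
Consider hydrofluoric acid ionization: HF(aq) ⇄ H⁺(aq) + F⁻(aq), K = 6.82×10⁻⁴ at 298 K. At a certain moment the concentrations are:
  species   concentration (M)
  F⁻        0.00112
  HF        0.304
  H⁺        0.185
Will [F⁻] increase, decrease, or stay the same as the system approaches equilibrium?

Q = [H⁺]·[F⁻] / [HF] = (0.185)·(0.00112) / (0.304) = 6.82×10⁻⁴
Q = 6.82×10⁻⁴ = K; the system is at equilibrium.

stay the same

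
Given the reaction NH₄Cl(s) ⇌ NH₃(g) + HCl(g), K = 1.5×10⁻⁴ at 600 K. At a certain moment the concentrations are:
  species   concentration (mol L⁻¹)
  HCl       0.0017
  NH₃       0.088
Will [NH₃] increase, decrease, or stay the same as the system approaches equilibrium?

(NH₄Cl is a pure solid — omitted from Q.)
Q = [NH₃]·[HCl] = (0.088)·(0.0017) = 1.5×10⁻⁴
Q = 1.5×10⁻⁴ = K; the system is at equilibrium.

stay the same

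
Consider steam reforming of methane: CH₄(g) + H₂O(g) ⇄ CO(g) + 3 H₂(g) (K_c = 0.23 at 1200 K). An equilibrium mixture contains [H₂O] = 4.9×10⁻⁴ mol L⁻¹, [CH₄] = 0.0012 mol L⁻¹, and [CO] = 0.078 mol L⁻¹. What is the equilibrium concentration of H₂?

At equilibrium, K_c = [CO]·[H₂]³ / ([CH₄]·[H₂O]) = 0.23.
(0.078)·([H₂])³ / ((0.0012)·(4.9×10⁻⁴)) = 0.23
[H₂]³ = 1.73×10⁻⁶ ⇒ [H₂] = 0.012 mol L⁻¹

[H₂] = 0.012 mol L⁻¹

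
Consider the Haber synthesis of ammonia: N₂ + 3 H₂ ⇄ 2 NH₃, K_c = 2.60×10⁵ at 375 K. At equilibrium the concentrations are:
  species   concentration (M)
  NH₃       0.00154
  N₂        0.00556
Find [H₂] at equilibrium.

[H₂] = 0.00118 M

At equilibrium, K_c = [NH₃]² / ([N₂]·[H₂]³) = 2.60×10⁵.
(0.00154)² / ((0.00556)·([H₂])³) = 2.60×10⁵
[H₂]³ = 1.64×10⁻⁹ ⇒ [H₂] = 0.00118 M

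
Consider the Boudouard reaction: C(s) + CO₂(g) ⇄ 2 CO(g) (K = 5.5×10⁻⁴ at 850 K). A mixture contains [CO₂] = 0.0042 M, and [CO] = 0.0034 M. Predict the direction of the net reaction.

reverse (toward reactants)

(C is a pure solid — omitted from Q.)
Q = [CO]² / [CO₂] = (0.0034)² / (0.0042) = 0.0028
Q = 0.0028 > K = 5.5×10⁻⁴, so the reverse reaction proceeds.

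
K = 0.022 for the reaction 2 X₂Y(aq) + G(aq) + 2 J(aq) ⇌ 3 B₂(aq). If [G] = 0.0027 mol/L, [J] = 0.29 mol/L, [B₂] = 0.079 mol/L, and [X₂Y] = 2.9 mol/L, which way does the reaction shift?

in the reverse direction

Q = [B₂]³ / ([X₂Y]²·[G]·[J]²) = (0.079)³ / ((2.9)²·(0.0027)·(0.29)²) = 0.26
Q = 0.26 > K = 0.022, so the reverse reaction proceeds.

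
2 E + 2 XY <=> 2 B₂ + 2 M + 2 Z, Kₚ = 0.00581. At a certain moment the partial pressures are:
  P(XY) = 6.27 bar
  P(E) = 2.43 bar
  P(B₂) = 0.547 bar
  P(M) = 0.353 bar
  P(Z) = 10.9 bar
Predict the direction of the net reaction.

Qₚ = P(B₂)²·P(M)²·P(Z)² / (P(E)²·P(XY)²) = (0.547)²·(0.353)²·(10.9)² / ((2.43)²·(6.27)²) = 0.0191
Qₚ = 0.0191 > Kₚ = 0.00581, so the reverse reaction proceeds.

toward reactants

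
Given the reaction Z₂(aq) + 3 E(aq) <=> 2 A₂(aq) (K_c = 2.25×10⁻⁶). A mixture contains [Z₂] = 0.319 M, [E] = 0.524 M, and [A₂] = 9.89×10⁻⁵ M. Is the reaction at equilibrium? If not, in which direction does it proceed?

Q_c = [A₂]² / ([Z₂]·[E]³) = (9.89×10⁻⁵)² / ((0.319)·(0.524)³) = 2.13×10⁻⁷
Q_c = 2.13×10⁻⁷ < K_c = 2.25×10⁻⁶, so the forward reaction proceeds.

to the right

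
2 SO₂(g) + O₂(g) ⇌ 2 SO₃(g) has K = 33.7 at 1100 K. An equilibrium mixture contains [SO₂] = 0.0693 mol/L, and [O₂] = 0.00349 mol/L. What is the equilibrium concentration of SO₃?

[SO₃] = 0.0238 mol/L

At equilibrium, K = [SO₃]² / ([SO₂]²·[O₂]) = 33.7.
([SO₃])² / ((0.0693)²·(0.00349)) = 33.7
[SO₃]² = 5.65e-4 ⇒ [SO₃] = 0.0238 mol/L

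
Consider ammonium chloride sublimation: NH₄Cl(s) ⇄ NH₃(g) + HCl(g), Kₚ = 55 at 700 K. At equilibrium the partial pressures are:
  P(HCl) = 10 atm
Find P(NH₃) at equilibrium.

P(NH₃) = 5.5 atm

(NH₄Cl is a pure solid — omitted from Kₚ.)
At equilibrium, Kₚ = P(NH₃)·P(HCl) = 55.
(P(NH₃))·(10) = 55
P(NH₃) = 5.50 = 5.5 atm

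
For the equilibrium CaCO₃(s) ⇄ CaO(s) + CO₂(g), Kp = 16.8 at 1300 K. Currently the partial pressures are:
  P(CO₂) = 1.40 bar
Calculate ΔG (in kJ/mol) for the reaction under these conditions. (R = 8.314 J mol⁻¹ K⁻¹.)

(CaCO₃, CaO are pure solids — omitted from Qp.)
Qp = P(CO₂) = 1.40
ΔG = RT ln(Qp/Kp) = (8.314 J mol⁻¹ K⁻¹)(1300 K) × ln(1.40/16.8)
   = (10.81 kJ/mol)(-2.485) = -26.9 kJ/mol
ΔG < 0, so the forward reaction is spontaneous (proceeds forward).

ΔG = -26.9 kJ/mol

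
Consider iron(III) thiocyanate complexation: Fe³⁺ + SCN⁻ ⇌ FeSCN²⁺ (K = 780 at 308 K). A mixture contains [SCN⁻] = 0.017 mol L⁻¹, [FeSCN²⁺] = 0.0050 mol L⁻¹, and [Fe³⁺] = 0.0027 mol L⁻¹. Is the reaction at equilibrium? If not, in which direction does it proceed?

Q = [FeSCN²⁺] / ([Fe³⁺]·[SCN⁻]) = (0.0050) / ((0.0027)·(0.017)) = 110
Q = 110 < K = 780, so the forward reaction proceeds.

toward products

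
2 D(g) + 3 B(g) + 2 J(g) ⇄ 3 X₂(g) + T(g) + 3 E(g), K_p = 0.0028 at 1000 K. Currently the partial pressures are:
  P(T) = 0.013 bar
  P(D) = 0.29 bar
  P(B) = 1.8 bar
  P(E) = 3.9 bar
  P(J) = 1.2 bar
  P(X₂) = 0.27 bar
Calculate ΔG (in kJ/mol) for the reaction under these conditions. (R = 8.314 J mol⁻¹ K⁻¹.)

Q_p = P(X₂)³·P(T)·P(E)³ / (P(D)²·P(B)³·P(J)²) = (0.27)³·(0.013)·(3.9)³ / ((0.29)²·(1.8)³·(1.2)²) = 0.0215
ΔG = RT ln(Q_p/K_p) = (8.314 J mol⁻¹ K⁻¹)(1000 K) × ln(0.0215/0.0028)
   = (8.314 kJ/mol)(2.038) = 16.9 kJ/mol
ΔG > 0, so the forward reaction is non-spontaneous (proceeds in reverse).

ΔG = 16.9 kJ/mol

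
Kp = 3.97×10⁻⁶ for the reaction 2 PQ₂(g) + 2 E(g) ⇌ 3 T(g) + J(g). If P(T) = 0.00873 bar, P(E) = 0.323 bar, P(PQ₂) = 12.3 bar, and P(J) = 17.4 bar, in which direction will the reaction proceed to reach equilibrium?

Qp = P(T)³·P(J) / (P(PQ₂)²·P(E)²) = (0.00873)³·(17.4) / ((12.3)²·(0.323)²) = 7.33×10⁻⁷
Qp = 7.33×10⁻⁷ < Kp = 3.97×10⁻⁶, so the forward reaction proceeds.

toward products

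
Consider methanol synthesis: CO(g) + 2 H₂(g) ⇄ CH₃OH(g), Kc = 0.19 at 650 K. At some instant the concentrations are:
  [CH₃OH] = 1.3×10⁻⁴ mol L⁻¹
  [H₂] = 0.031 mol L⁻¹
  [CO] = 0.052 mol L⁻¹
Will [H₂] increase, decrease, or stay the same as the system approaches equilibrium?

Qc = [CH₃OH] / ([CO]·[H₂]²) = (1.3×10⁻⁴) / ((0.052)·(0.031)²) = 2.6
Qc = 2.6 > Kc = 0.19: net reverse reaction.
H₂ is a reactant, so it increases.

increase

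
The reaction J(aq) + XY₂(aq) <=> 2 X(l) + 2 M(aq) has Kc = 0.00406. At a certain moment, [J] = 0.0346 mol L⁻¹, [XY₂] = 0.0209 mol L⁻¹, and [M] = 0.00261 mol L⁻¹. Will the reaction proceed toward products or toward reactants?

to the left

(X is a pure liquid — omitted from Qc.)
Qc = [M]² / ([J]·[XY₂]) = (0.00261)² / ((0.0346)·(0.0209)) = 0.00942
Qc = 0.00942 > Kc = 0.00406, so the reverse reaction proceeds.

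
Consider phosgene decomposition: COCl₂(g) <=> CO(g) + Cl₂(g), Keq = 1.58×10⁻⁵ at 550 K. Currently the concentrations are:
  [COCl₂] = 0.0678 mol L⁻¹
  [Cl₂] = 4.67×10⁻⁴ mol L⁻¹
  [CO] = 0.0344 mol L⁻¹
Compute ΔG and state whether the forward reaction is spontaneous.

Q = [CO]·[Cl₂] / [COCl₂] = (0.0344)·(4.67×10⁻⁴) / (0.0678) = 2.37×10⁻⁴
ΔG = RT ln(Q/Keq) = (8.314 J mol⁻¹ K⁻¹)(550 K) × ln(2.37×10⁻⁴/1.58×10⁻⁵)
   = (4.573 kJ/mol)(2.708) = 12.4 kJ/mol
ΔG > 0, so the forward reaction is non-spontaneous (proceeds in reverse).

ΔG = 12.4 kJ/mol; the forward reaction is non-spontaneous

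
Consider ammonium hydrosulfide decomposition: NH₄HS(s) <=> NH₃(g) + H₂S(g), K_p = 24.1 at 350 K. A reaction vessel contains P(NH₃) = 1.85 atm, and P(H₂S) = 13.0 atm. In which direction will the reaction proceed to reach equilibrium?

(NH₄HS is a pure solid — omitted from Q_p.)
Q_p = P(NH₃)·P(H₂S) = (1.85)·(13.0) = 24.1
Q_p = 24.1 = K_p, so the system is already at equilibrium.

neither direction; the system is at equilibrium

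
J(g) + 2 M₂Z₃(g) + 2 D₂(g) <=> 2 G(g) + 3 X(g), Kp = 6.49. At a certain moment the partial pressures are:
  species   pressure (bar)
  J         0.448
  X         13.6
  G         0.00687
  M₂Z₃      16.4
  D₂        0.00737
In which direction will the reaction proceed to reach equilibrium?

to the left

Qp = P(G)²·P(X)³ / (P(J)·P(M₂Z₃)²·P(D₂)²) = (0.00687)²·(13.6)³ / ((0.448)·(16.4)²·(0.00737)²) = 18.1
Qp = 18.1 > Kp = 6.49, so the reverse reaction proceeds.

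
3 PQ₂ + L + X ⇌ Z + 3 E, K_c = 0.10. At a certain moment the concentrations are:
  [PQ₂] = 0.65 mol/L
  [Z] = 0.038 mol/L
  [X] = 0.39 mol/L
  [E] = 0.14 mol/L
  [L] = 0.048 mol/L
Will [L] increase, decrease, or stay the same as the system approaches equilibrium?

Q_c = [Z]·[E]³ / ([PQ₂]³·[L]·[X]) = (0.038)·(0.14)³ / ((0.65)³·(0.048)·(0.39)) = 0.020
Q_c = 0.020 < K_c = 0.10: net forward reaction.
L is a reactant, so it decreases.

decrease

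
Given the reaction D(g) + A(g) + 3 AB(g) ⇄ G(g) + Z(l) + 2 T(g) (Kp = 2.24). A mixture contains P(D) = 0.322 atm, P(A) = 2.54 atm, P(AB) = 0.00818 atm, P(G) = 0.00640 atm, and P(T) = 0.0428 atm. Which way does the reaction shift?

(Z is a pure liquid — omitted from Qp.)
Qp = P(G)·P(T)² / (P(D)·P(A)·P(AB)³) = (0.00640)·(0.0428)² / ((0.322)·(2.54)·(0.00818)³) = 26.2
Qp = 26.2 > Kp = 2.24, so the reverse reaction proceeds.

reverse (toward reactants)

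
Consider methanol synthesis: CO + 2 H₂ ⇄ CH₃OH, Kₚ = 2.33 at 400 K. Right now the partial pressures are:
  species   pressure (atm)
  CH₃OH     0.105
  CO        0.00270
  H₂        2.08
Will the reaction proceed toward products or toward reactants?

reverse (toward reactants)

Qₚ = P(CH₃OH) / (P(CO)·P(H₂)²) = (0.105) / ((0.00270)·(2.08)²) = 8.99
Qₚ = 8.99 > Kₚ = 2.33, so the reverse reaction proceeds.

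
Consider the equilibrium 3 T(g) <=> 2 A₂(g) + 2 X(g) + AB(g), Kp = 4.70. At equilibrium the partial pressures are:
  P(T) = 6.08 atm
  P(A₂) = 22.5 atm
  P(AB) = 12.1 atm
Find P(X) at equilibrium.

At equilibrium, Kp = P(A₂)²·P(X)²·P(AB) / P(T)³ = 4.70.
(22.5)²·(P(X))²·(12.1) / (6.08)³ = 4.70
P(X)² = 0.172 ⇒ P(X) = 0.415 atm

P(X) = 0.415 atm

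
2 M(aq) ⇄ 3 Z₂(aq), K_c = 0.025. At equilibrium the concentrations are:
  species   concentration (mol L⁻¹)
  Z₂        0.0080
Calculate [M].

At equilibrium, K_c = [Z₂]³ / [M]² = 0.025.
(0.0080)³ / ([M])² = 0.025
[M]² = 2.05×10⁻⁵ ⇒ [M] = 0.0045 mol L⁻¹

[M] = 0.0045 mol L⁻¹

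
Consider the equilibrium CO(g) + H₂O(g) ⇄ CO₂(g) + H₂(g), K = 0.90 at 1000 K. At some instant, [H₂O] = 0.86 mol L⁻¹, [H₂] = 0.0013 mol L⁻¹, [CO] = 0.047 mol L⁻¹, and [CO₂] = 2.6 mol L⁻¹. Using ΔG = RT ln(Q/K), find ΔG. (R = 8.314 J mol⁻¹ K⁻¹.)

ΔG = -19.8 kJ/mol

Q = [CO₂]·[H₂] / ([CO]·[H₂O]) = (2.6)·(0.0013) / ((0.047)·(0.86)) = 0.0836
ΔG = RT ln(Q/K) = (8.314 J mol⁻¹ K⁻¹)(1000 K) × ln(0.0836/0.90)
   = (8.314 kJ/mol)(-2.376) = -19.8 kJ/mol
ΔG < 0, so the forward reaction is spontaneous (proceeds forward).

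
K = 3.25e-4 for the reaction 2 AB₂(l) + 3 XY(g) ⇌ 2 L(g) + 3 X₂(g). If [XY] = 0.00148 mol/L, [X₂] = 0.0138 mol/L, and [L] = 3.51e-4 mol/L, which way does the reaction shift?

(AB₂ is a pure liquid — omitted from Q.)
Q = [L]²·[X₂]³ / [XY]³ = (3.51e-4)²·(0.0138)³ / (0.00148)³ = 9.99e-5
Q = 9.99e-5 < K = 3.25e-4, so the forward reaction proceeds.

to the right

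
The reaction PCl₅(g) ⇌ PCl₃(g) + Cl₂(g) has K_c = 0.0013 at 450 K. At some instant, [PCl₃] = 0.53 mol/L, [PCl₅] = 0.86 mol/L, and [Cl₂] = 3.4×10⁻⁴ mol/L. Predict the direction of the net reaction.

Q_c = [PCl₃]·[Cl₂] / [PCl₅] = (0.53)·(3.4×10⁻⁴) / (0.86) = 2.1×10⁻⁴
Q_c = 2.1×10⁻⁴ < K_c = 0.0013, so the forward reaction proceeds.

in the forward direction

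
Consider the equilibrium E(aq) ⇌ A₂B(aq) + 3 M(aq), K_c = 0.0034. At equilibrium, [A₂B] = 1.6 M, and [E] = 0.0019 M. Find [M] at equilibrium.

[M] = 0.016 M

At equilibrium, K_c = [A₂B]·[M]³ / [E] = 0.0034.
(1.6)·([M])³ / (0.0019) = 0.0034
[M]³ = 4.04×10⁻⁶ ⇒ [M] = 0.016 M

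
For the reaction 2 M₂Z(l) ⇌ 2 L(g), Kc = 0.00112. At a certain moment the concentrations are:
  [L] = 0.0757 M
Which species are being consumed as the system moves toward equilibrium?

(M₂Z is a pure liquid — omitted from Qc.)
Qc = [L]² = (0.0757)² = 0.00573
Qc = 0.00573 > Kc = 0.00112: net reverse reaction.

L (products)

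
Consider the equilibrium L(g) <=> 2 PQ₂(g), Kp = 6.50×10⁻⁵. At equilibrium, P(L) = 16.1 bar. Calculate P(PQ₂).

At equilibrium, Kp = P(PQ₂)² / P(L) = 6.50×10⁻⁵.
(P(PQ₂))² / (16.1) = 6.50×10⁻⁵
P(PQ₂)² = 0.00105 ⇒ P(PQ₂) = 0.0323 bar

P(PQ₂) = 0.0323 bar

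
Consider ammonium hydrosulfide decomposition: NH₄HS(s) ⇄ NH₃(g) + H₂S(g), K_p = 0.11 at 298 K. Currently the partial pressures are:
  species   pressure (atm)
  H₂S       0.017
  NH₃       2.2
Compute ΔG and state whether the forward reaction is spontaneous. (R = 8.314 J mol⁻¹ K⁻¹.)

(NH₄HS is a pure solid — omitted from Q_p.)
Q_p = P(NH₃)·P(H₂S) = (2.2)·(0.017) = 0.0374
ΔG = RT ln(Q_p/K_p) = (8.314 J mol⁻¹ K⁻¹)(298 K) × ln(0.0374/0.11)
   = (2.478 kJ/mol)(-1.079) = -2.67 kJ/mol
ΔG < 0, so the forward reaction is spontaneous (proceeds forward).

ΔG = -2.67 kJ/mol; the forward reaction is spontaneous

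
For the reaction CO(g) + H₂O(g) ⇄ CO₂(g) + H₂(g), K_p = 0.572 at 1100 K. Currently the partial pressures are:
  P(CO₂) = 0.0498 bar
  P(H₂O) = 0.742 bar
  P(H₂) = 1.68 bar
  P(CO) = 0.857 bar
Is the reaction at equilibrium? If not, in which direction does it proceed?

Q_p = P(CO₂)·P(H₂) / (P(CO)·P(H₂O)) = (0.0498)·(1.68) / ((0.857)·(0.742)) = 0.132
Q_p = 0.132 < K_p = 0.572, so the forward reaction proceeds.

in the forward direction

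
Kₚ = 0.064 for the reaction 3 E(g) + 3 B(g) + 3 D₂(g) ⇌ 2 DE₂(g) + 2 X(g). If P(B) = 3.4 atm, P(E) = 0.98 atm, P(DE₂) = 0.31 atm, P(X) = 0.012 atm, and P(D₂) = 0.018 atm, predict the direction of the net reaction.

Qₚ = P(DE₂)²·P(X)² / (P(E)³·P(B)³·P(D₂)³) = (0.31)²·(0.012)² / ((0.98)³·(3.4)³·(0.018)³) = 0.064
Qₚ = 0.064 = Kₚ, so the system is already at equilibrium.

no net change (already at equilibrium)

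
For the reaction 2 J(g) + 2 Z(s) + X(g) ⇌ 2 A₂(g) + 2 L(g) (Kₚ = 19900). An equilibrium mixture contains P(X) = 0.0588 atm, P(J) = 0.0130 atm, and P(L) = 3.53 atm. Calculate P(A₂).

(Z is a pure solid — omitted from Kₚ.)
At equilibrium, Kₚ = P(A₂)²·P(L)² / (P(J)²·P(X)) = 19900.
(P(A₂))²·(3.53)² / ((0.0130)²·(0.0588)) = 19900
P(A₂)² = 0.0159 ⇒ P(A₂) = 0.126 atm

P(A₂) = 0.126 atm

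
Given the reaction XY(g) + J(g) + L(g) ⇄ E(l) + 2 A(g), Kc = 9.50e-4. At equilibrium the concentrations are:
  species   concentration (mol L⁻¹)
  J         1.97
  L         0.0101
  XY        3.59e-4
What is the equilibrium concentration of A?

[A] = 8.24e-5 mol L⁻¹

(E is a pure liquid — omitted from Kc.)
At equilibrium, Kc = [A]² / ([XY]·[J]·[L]) = 9.50e-4.
([A])² / ((3.59e-4)·(1.97)·(0.0101)) = 9.50e-4
[A]² = 6.79e-9 ⇒ [A] = 8.24e-5 mol L⁻¹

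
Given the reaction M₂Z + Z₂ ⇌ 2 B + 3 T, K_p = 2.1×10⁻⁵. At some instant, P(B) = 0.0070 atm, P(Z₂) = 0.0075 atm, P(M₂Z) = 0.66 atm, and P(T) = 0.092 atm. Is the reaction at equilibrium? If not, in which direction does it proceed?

in the forward direction

Q_p = P(B)²·P(T)³ / (P(M₂Z)·P(Z₂)) = (0.0070)²·(0.092)³ / ((0.66)·(0.0075)) = 7.7×10⁻⁶
Q_p = 7.7×10⁻⁶ < K_p = 2.1×10⁻⁵, so the forward reaction proceeds.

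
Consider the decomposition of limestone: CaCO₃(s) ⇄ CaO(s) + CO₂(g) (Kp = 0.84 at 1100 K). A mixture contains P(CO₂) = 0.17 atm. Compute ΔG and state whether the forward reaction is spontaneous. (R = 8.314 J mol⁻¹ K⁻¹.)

(CaCO₃, CaO are pure solids — omitted from Qp.)
Qp = P(CO₂) = 0.170
ΔG = RT ln(Qp/Kp) = (8.314 J mol⁻¹ K⁻¹)(1100 K) × ln(0.170/0.84)
   = (9.145 kJ/mol)(-1.598) = -14.6 kJ/mol
ΔG < 0, so the forward reaction is spontaneous (proceeds forward).

ΔG = -14.6 kJ/mol; the forward reaction is spontaneous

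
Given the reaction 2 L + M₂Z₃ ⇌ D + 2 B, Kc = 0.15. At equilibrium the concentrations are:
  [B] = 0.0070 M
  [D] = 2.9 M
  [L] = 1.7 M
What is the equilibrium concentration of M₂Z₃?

At equilibrium, Kc = [D]·[B]² / ([L]²·[M₂Z₃]) = 0.15.
(2.9)·(0.0070)² / ((1.7)²·([M₂Z₃])) = 0.15
[M₂Z₃] = 3.28×10⁻⁴ = 3.3×10⁻⁴ M

[M₂Z₃] = 3.3×10⁻⁴ M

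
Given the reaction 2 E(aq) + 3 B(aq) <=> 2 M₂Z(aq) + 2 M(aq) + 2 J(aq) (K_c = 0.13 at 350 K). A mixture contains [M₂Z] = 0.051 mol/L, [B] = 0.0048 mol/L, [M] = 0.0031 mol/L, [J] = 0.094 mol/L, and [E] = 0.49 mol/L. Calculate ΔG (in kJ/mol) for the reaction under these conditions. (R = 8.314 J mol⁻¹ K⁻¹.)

ΔG = -8.00 kJ/mol

Q_c = [M₂Z]²·[M]²·[J]² / ([E]²·[B]³) = (0.051)²·(0.0031)²·(0.094)² / ((0.49)²·(0.0048)³) = 0.00832
ΔG = RT ln(Q_c/K_c) = (8.314 J mol⁻¹ K⁻¹)(350 K) × ln(0.00832/0.13)
   = (2.910 kJ/mol)(-2.749) = -8.00 kJ/mol
ΔG < 0, so the forward reaction is spontaneous (proceeds forward).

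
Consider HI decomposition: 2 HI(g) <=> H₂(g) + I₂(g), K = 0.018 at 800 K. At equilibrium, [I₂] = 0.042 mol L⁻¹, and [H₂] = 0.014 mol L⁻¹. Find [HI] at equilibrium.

At equilibrium, K = [H₂]·[I₂] / [HI]² = 0.018.
(0.014)·(0.042) / ([HI])² = 0.018
[HI]² = 0.0327 ⇒ [HI] = 0.18 mol L⁻¹

[HI] = 0.18 mol L⁻¹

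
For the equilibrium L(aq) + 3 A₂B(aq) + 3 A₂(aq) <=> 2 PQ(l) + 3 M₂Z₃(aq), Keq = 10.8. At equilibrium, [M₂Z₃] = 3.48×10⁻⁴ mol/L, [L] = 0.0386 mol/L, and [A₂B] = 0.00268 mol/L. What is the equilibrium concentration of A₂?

(PQ is a pure liquid — omitted from Keq.)
At equilibrium, Keq = [M₂Z₃]³ / ([L]·[A₂B]³·[A₂]³) = 10.8.
(3.48×10⁻⁴)³ / ((0.0386)·(0.00268)³·([A₂])³) = 10.8
[A₂]³ = 0.00525 ⇒ [A₂] = 0.174 mol/L

[A₂] = 0.174 mol/L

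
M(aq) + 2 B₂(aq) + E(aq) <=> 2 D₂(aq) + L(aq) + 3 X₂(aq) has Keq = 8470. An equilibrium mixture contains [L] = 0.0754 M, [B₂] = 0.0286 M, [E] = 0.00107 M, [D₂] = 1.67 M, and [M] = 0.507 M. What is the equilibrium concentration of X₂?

[X₂] = 0.261 M

At equilibrium, Keq = [D₂]²·[L]·[X₂]³ / ([M]·[B₂]²·[E]) = 8470.
(1.67)²·(0.0754)·([X₂])³ / ((0.507)·(0.0286)²·(0.00107)) = 8470
[X₂]³ = 0.0179 ⇒ [X₂] = 0.261 M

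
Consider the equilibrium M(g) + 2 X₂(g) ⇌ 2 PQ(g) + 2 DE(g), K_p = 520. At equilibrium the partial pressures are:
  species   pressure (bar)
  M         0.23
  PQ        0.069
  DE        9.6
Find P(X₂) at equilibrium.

P(X₂) = 0.061 bar

At equilibrium, K_p = P(PQ)²·P(DE)² / (P(M)·P(X₂)²) = 520.
(0.069)²·(9.6)² / ((0.23)·(P(X₂))²) = 520
P(X₂)² = 0.00367 ⇒ P(X₂) = 0.061 bar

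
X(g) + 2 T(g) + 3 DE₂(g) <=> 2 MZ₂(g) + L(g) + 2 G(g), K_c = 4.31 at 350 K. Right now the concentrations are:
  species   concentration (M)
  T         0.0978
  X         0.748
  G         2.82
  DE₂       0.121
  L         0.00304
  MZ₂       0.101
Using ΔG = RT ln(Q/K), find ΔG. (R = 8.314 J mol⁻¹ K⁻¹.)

Q_c = [MZ₂]²·[L]·[G]² / ([X]·[T]²·[DE₂]³) = (0.101)²·(0.00304)·(2.82)² / ((0.748)·(0.0978)²·(0.121)³) = 19.5
ΔG = RT ln(Q_c/K_c) = (8.314 J mol⁻¹ K⁻¹)(350 K) × ln(19.5/4.31)
   = (2.910 kJ/mol)(1.509) = 4.39 kJ/mol
ΔG > 0, so the forward reaction is non-spontaneous (proceeds in reverse).

ΔG = 4.39 kJ/mol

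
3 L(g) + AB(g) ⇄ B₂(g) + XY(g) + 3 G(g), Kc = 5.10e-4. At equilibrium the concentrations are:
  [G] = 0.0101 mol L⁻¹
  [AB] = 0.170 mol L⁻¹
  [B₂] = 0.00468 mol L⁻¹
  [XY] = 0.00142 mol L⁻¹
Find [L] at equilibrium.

At equilibrium, Kc = [B₂]·[XY]·[G]³ / ([L]³·[AB]) = 5.10e-4.
(0.00468)·(0.00142)·(0.0101)³ / (([L])³·(0.170)) = 5.10e-4
[L]³ = 7.90e-8 ⇒ [L] = 0.00429 mol L⁻¹

[L] = 0.00429 mol L⁻¹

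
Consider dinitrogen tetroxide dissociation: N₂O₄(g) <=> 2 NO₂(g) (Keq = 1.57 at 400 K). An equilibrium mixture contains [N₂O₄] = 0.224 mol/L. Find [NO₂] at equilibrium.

[NO₂] = 0.593 mol/L

At equilibrium, Keq = [NO₂]² / [N₂O₄] = 1.57.
([NO₂])² / (0.224) = 1.57
[NO₂]² = 0.352 ⇒ [NO₂] = 0.593 mol/L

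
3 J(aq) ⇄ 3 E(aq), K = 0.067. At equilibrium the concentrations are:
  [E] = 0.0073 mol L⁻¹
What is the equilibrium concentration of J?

[J] = 0.018 mol L⁻¹

At equilibrium, K = [E]³ / [J]³ = 0.067.
(0.0073)³ / ([J])³ = 0.067
[J]³ = 5.81e-6 ⇒ [J] = 0.018 mol L⁻¹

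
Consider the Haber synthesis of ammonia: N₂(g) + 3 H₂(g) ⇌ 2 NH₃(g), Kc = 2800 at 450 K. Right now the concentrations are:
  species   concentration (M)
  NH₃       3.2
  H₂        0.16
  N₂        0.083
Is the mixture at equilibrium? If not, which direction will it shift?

Qc = [NH₃]² / ([N₂]·[H₂]³) = (3.2)² / ((0.083)·(0.16)³) = 30000
Qc = 30000 > Kc = 2800: net reverse reaction.

no; Q > K, reaction proceeds in reverse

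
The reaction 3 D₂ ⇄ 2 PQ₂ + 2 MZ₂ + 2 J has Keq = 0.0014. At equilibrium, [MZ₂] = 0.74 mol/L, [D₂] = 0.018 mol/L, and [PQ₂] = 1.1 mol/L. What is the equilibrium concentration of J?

At equilibrium, Keq = [PQ₂]²·[MZ₂]²·[J]² / [D₂]³ = 0.0014.
(1.1)²·(0.74)²·([J])² / (0.018)³ = 0.0014
[J]² = 1.23×10⁻⁸ ⇒ [J] = 1.1×10⁻⁴ mol/L

[J] = 1.1×10⁻⁴ mol/L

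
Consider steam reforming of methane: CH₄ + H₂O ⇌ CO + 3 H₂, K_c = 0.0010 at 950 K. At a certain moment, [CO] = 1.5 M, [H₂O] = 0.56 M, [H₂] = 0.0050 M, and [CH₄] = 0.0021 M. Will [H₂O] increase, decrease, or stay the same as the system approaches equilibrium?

Q_c = [CO]·[H₂]³ / ([CH₄]·[H₂O]) = (1.5)·(0.0050)³ / ((0.0021)·(0.56)) = 1.6e-4
Q_c = 1.6e-4 < K_c = 0.0010: net forward reaction.
H₂O is a reactant, so it decreases.

decrease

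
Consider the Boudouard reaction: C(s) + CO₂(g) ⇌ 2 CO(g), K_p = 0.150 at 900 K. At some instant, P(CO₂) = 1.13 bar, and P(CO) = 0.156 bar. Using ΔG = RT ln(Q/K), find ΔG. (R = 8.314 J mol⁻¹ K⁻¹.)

ΔG = -14.5 kJ/mol

(C is a pure solid — omitted from Q_p.)
Q_p = P(CO)² / P(CO₂) = (0.156)² / (1.13) = 0.0215
ΔG = RT ln(Q_p/K_p) = (8.314 J mol⁻¹ K⁻¹)(900 K) × ln(0.0215/0.150)
   = (7.483 kJ/mol)(-1.943) = -14.5 kJ/mol
ΔG < 0, so the forward reaction is spontaneous (proceeds forward).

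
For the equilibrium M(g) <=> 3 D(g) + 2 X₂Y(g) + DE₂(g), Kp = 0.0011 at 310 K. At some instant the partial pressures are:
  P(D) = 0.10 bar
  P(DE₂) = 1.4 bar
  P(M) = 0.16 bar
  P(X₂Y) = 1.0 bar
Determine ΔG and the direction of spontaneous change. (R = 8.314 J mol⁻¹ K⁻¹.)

ΔG = 5.34 kJ/mol; the forward reaction is non-spontaneous

Qp = P(D)³·P(X₂Y)²·P(DE₂) / P(M) = (0.10)³·(1.0)²·(1.4) / (0.16) = 0.00875
ΔG = RT ln(Qp/Kp) = (8.314 J mol⁻¹ K⁻¹)(310 K) × ln(0.00875/0.0011)
   = (2.577 kJ/mol)(2.074) = 5.34 kJ/mol
ΔG > 0, so the forward reaction is non-spontaneous (proceeds in reverse).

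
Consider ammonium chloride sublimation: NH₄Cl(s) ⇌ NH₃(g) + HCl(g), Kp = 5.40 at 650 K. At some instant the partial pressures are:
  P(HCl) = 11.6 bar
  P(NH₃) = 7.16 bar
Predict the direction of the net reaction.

(NH₄Cl is a pure solid — omitted from Qp.)
Qp = P(NH₃)·P(HCl) = (7.16)·(11.6) = 83.1
Qp = 83.1 > Kp = 5.40, so the reverse reaction proceeds.

in the reverse direction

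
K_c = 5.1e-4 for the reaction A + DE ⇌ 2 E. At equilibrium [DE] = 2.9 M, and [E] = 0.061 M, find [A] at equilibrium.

[A] = 2.5 M

At equilibrium, K_c = [E]² / ([A]·[DE]) = 5.1e-4.
(0.061)² / (([A])·(2.9)) = 5.1e-4
[A] = 2.52 = 2.5 M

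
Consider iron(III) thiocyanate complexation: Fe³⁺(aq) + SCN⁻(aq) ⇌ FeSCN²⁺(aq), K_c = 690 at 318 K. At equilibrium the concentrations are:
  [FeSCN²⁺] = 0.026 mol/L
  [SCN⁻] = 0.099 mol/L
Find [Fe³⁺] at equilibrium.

[Fe³⁺] = 3.8e-4 mol/L

At equilibrium, K_c = [FeSCN²⁺] / ([Fe³⁺]·[SCN⁻]) = 690.
(0.026) / (([Fe³⁺])·(0.099)) = 690
[Fe³⁺] = 3.81e-4 = 3.8e-4 mol/L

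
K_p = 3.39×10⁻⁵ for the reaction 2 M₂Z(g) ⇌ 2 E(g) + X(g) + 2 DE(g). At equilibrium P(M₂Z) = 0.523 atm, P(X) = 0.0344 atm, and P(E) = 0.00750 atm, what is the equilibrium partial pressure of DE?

At equilibrium, K_p = P(E)²·P(X)·P(DE)² / P(M₂Z)² = 3.39×10⁻⁵.
(0.00750)²·(0.0344)·(P(DE))² / (0.523)² = 3.39×10⁻⁵
P(DE)² = 4.79 ⇒ P(DE) = 2.19 atm

P(DE) = 2.19 atm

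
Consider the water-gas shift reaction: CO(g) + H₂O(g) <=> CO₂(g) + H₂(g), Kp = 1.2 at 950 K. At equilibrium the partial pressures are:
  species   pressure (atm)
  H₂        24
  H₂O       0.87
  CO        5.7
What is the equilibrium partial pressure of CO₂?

At equilibrium, Kp = P(CO₂)·P(H₂) / (P(CO)·P(H₂O)) = 1.2.
(P(CO₂))·(24) / ((5.7)·(0.87)) = 1.2
P(CO₂) = 0.248 = 0.25 atm

P(CO₂) = 0.25 atm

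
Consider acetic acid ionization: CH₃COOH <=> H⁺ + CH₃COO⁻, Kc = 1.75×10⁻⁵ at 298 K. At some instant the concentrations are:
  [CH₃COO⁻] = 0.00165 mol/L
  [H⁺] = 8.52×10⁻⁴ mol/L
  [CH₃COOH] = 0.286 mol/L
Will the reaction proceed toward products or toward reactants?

to the right

Qc = [H⁺]·[CH₃COO⁻] / [CH₃COOH] = (8.52×10⁻⁴)·(0.00165) / (0.286) = 4.92×10⁻⁶
Qc = 4.92×10⁻⁶ < Kc = 1.75×10⁻⁵, so the forward reaction proceeds.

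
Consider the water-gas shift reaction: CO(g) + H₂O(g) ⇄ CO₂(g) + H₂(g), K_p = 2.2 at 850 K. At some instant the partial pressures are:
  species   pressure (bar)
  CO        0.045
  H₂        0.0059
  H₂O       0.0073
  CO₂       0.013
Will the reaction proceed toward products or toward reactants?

forward (toward products)

Q_p = P(CO₂)·P(H₂) / (P(CO)·P(H₂O)) = (0.013)·(0.0059) / ((0.045)·(0.0073)) = 0.23
Q_p = 0.23 < K_p = 2.2, so the forward reaction proceeds.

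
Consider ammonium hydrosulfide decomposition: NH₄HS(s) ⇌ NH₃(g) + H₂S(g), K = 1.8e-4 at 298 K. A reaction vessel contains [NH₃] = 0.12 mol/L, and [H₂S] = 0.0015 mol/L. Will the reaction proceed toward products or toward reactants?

(NH₄HS is a pure solid — omitted from Q.)
Q = [NH₃]·[H₂S] = (0.12)·(0.0015) = 1.8e-4
Q = 1.8e-4 = K, so the system is already at equilibrium.

no net change (already at equilibrium)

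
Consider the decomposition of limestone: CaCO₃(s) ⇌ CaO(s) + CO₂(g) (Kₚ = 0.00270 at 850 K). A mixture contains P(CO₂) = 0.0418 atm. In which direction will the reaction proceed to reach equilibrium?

toward reactants

(CaCO₃, CaO are pure solids — omitted from Qₚ.)
Qₚ = P(CO₂) = 0.0418
Qₚ = 0.0418 > Kₚ = 0.00270, so the reverse reaction proceeds.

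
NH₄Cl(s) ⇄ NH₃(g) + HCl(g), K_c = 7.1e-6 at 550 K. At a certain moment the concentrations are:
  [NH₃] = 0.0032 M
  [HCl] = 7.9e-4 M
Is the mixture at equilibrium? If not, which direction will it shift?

no; Q < K, reaction proceeds forward

(NH₄Cl is a pure solid — omitted from Q_c.)
Q_c = [NH₃]·[HCl] = (0.0032)·(7.9e-4) = 2.5e-6
Q_c = 2.5e-6 < K_c = 7.1e-6: net forward reaction.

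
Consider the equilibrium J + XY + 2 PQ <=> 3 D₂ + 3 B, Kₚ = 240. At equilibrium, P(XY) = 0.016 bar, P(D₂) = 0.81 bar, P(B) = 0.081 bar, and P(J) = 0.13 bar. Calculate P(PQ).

At equilibrium, Kₚ = P(D₂)³·P(B)³ / (P(J)·P(XY)·P(PQ)²) = 240.
(0.81)³·(0.081)³ / ((0.13)·(0.016)·(P(PQ))²) = 240
P(PQ)² = 5.66e-4 ⇒ P(PQ) = 0.024 bar

P(PQ) = 0.024 bar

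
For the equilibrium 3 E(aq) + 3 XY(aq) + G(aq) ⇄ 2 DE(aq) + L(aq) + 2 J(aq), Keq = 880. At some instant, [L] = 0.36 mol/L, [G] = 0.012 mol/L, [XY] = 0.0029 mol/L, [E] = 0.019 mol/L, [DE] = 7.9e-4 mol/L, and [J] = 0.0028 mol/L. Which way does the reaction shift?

no net change (already at equilibrium)

Q = [DE]²·[L]·[J]² / ([E]³·[XY]³·[G]) = (7.9e-4)²·(0.36)·(0.0028)² / ((0.019)³·(0.0029)³·(0.012)) = 880
Q = 880 = Keq, so the system is already at equilibrium.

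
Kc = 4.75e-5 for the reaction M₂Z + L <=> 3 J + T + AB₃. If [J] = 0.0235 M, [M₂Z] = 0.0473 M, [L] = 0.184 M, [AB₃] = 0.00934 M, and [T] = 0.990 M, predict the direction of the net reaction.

Qc = [J]³·[T]·[AB₃] / ([M₂Z]·[L]) = (0.0235)³·(0.990)·(0.00934) / ((0.0473)·(0.184)) = 1.38e-5
Qc = 1.38e-5 < Kc = 4.75e-5, so the forward reaction proceeds.

in the forward direction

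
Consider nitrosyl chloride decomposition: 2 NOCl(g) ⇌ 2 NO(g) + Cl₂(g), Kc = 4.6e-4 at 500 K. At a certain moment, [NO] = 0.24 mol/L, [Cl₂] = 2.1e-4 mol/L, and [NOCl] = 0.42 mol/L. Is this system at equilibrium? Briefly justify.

no; Q < K, reaction proceeds forward

Qc = [NO]²·[Cl₂] / [NOCl]² = (0.24)²·(2.1e-4) / (0.42)² = 6.9e-5
Qc = 6.9e-5 < Kc = 4.6e-4: net forward reaction.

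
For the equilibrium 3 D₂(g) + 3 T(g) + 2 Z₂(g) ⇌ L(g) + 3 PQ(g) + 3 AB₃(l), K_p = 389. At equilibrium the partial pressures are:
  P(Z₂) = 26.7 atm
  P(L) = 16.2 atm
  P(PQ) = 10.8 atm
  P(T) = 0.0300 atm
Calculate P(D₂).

(AB₃ is a pure liquid — omitted from K_p.)
At equilibrium, K_p = P(L)·P(PQ)³ / (P(D₂)³·P(T)³·P(Z₂)²) = 389.
(16.2)·(10.8)³ / ((P(D₂))³·(0.0300)³·(26.7)²) = 389
P(D₂)³ = 2730 ⇒ P(D₂) = 14.0 atm

P(D₂) = 14.0 atm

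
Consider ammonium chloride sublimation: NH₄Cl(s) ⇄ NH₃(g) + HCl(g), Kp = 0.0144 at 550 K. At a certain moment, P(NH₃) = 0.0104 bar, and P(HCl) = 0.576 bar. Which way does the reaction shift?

(NH₄Cl is a pure solid — omitted from Qp.)
Qp = P(NH₃)·P(HCl) = (0.0104)·(0.576) = 0.00599
Qp = 0.00599 < Kp = 0.0144, so the forward reaction proceeds.

in the forward direction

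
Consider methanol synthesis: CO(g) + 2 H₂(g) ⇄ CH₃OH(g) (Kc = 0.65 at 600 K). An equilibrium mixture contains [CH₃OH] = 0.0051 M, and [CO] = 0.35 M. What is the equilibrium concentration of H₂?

At equilibrium, Kc = [CH₃OH] / ([CO]·[H₂]²) = 0.65.
(0.0051) / ((0.35)·([H₂])²) = 0.65
[H₂]² = 0.0224 ⇒ [H₂] = 0.15 M

[H₂] = 0.15 M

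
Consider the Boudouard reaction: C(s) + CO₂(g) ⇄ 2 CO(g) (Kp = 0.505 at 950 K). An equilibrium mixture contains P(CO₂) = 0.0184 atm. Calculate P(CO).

P(CO) = 0.0964 atm

(C is a pure solid — omitted from Kp.)
At equilibrium, Kp = P(CO)² / P(CO₂) = 0.505.
(P(CO))² / (0.0184) = 0.505
P(CO)² = 0.00929 ⇒ P(CO) = 0.0964 atm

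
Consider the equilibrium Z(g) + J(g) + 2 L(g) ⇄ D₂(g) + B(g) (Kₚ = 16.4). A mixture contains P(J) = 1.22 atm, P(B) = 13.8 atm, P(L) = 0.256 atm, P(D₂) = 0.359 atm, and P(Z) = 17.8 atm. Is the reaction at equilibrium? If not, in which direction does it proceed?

toward products

Qₚ = P(D₂)·P(B) / (P(Z)·P(J)·P(L)²) = (0.359)·(13.8) / ((17.8)·(1.22)·(0.256)²) = 3.48
Qₚ = 3.48 < Kₚ = 16.4, so the forward reaction proceeds.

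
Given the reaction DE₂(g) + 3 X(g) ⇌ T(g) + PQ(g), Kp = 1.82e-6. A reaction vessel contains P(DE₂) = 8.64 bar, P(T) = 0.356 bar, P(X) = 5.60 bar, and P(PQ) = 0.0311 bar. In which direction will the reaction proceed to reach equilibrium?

in the reverse direction

Qp = P(T)·P(PQ) / (P(DE₂)·P(X)³) = (0.356)·(0.0311) / ((8.64)·(5.60)³) = 7.30e-6
Qp = 7.30e-6 > Kp = 1.82e-6, so the reverse reaction proceeds.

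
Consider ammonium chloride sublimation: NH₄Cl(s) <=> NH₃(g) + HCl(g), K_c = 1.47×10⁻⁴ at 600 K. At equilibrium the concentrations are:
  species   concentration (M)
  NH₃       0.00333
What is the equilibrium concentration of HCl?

[HCl] = 0.0441 M

(NH₄Cl is a pure solid — omitted from K_c.)
At equilibrium, K_c = [NH₃]·[HCl] = 1.47×10⁻⁴.
(0.00333)·([HCl]) = 1.47×10⁻⁴
[HCl] = 0.0441 M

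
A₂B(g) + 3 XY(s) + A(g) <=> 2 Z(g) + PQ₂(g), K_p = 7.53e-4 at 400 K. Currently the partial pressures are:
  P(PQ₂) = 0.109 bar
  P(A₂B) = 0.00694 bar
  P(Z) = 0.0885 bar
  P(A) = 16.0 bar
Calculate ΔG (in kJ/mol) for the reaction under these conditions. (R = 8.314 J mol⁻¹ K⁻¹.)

ΔG = 7.73 kJ/mol

(XY is a pure solid — omitted from Q_p.)
Q_p = P(Z)²·P(PQ₂) / (P(A₂B)·P(A)) = (0.0885)²·(0.109) / ((0.00694)·(16.0)) = 0.00769
ΔG = RT ln(Q_p/K_p) = (8.314 J mol⁻¹ K⁻¹)(400 K) × ln(0.00769/7.53e-4)
   = (3.326 kJ/mol)(2.324) = 7.73 kJ/mol
ΔG > 0, so the forward reaction is non-spontaneous (proceeds in reverse).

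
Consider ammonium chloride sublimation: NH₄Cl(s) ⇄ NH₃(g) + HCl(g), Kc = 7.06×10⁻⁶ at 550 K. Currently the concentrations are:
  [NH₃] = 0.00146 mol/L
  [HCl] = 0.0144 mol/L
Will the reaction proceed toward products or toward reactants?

(NH₄Cl is a pure solid — omitted from Qc.)
Qc = [NH₃]·[HCl] = (0.00146)·(0.0144) = 2.10×10⁻⁵
Qc = 2.10×10⁻⁵ > Kc = 7.06×10⁻⁶, so the reverse reaction proceeds.

to the left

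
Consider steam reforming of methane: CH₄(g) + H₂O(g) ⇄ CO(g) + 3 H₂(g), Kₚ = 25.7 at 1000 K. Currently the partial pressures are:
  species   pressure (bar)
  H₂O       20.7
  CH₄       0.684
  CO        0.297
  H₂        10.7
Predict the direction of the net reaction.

Qₚ = P(CO)·P(H₂)³ / (P(CH₄)·P(H₂O)) = (0.297)·(10.7)³ / ((0.684)·(20.7)) = 25.7
Qₚ = 25.7 = Kₚ, so the system is already at equilibrium.

neither direction; the system is at equilibrium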